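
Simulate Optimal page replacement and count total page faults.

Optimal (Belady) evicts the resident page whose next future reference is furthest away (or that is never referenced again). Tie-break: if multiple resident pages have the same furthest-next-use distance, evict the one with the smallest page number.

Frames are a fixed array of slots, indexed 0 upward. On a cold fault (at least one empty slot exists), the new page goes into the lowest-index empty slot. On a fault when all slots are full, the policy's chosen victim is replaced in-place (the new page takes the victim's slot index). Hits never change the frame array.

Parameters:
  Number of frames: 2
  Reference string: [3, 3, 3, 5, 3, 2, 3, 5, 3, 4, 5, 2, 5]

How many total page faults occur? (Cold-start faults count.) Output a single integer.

Step 0: ref 3 → FAULT, frames=[3,-]
Step 1: ref 3 → HIT, frames=[3,-]
Step 2: ref 3 → HIT, frames=[3,-]
Step 3: ref 5 → FAULT, frames=[3,5]
Step 4: ref 3 → HIT, frames=[3,5]
Step 5: ref 2 → FAULT (evict 5), frames=[3,2]
Step 6: ref 3 → HIT, frames=[3,2]
Step 7: ref 5 → FAULT (evict 2), frames=[3,5]
Step 8: ref 3 → HIT, frames=[3,5]
Step 9: ref 4 → FAULT (evict 3), frames=[4,5]
Step 10: ref 5 → HIT, frames=[4,5]
Step 11: ref 2 → FAULT (evict 4), frames=[2,5]
Step 12: ref 5 → HIT, frames=[2,5]
Total faults: 6

Answer: 6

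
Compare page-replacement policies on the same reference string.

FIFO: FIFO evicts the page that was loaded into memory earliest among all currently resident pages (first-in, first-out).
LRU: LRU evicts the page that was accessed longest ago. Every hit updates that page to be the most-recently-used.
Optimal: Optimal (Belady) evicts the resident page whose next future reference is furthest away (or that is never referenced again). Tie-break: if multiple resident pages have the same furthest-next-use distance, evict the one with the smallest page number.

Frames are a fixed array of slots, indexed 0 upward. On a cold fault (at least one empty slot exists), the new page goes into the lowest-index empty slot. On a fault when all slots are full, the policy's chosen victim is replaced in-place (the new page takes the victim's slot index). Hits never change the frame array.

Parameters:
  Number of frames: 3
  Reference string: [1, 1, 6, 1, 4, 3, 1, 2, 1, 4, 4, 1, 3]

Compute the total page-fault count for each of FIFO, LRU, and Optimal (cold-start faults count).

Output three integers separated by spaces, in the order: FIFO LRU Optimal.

Answer: 8 7 6

Derivation:
--- FIFO ---
  step 0: ref 1 -> FAULT, frames=[1,-,-] (faults so far: 1)
  step 1: ref 1 -> HIT, frames=[1,-,-] (faults so far: 1)
  step 2: ref 6 -> FAULT, frames=[1,6,-] (faults so far: 2)
  step 3: ref 1 -> HIT, frames=[1,6,-] (faults so far: 2)
  step 4: ref 4 -> FAULT, frames=[1,6,4] (faults so far: 3)
  step 5: ref 3 -> FAULT, evict 1, frames=[3,6,4] (faults so far: 4)
  step 6: ref 1 -> FAULT, evict 6, frames=[3,1,4] (faults so far: 5)
  step 7: ref 2 -> FAULT, evict 4, frames=[3,1,2] (faults so far: 6)
  step 8: ref 1 -> HIT, frames=[3,1,2] (faults so far: 6)
  step 9: ref 4 -> FAULT, evict 3, frames=[4,1,2] (faults so far: 7)
  step 10: ref 4 -> HIT, frames=[4,1,2] (faults so far: 7)
  step 11: ref 1 -> HIT, frames=[4,1,2] (faults so far: 7)
  step 12: ref 3 -> FAULT, evict 1, frames=[4,3,2] (faults so far: 8)
  FIFO total faults: 8
--- LRU ---
  step 0: ref 1 -> FAULT, frames=[1,-,-] (faults so far: 1)
  step 1: ref 1 -> HIT, frames=[1,-,-] (faults so far: 1)
  step 2: ref 6 -> FAULT, frames=[1,6,-] (faults so far: 2)
  step 3: ref 1 -> HIT, frames=[1,6,-] (faults so far: 2)
  step 4: ref 4 -> FAULT, frames=[1,6,4] (faults so far: 3)
  step 5: ref 3 -> FAULT, evict 6, frames=[1,3,4] (faults so far: 4)
  step 6: ref 1 -> HIT, frames=[1,3,4] (faults so far: 4)
  step 7: ref 2 -> FAULT, evict 4, frames=[1,3,2] (faults so far: 5)
  step 8: ref 1 -> HIT, frames=[1,3,2] (faults so far: 5)
  step 9: ref 4 -> FAULT, evict 3, frames=[1,4,2] (faults so far: 6)
  step 10: ref 4 -> HIT, frames=[1,4,2] (faults so far: 6)
  step 11: ref 1 -> HIT, frames=[1,4,2] (faults so far: 6)
  step 12: ref 3 -> FAULT, evict 2, frames=[1,4,3] (faults so far: 7)
  LRU total faults: 7
--- Optimal ---
  step 0: ref 1 -> FAULT, frames=[1,-,-] (faults so far: 1)
  step 1: ref 1 -> HIT, frames=[1,-,-] (faults so far: 1)
  step 2: ref 6 -> FAULT, frames=[1,6,-] (faults so far: 2)
  step 3: ref 1 -> HIT, frames=[1,6,-] (faults so far: 2)
  step 4: ref 4 -> FAULT, frames=[1,6,4] (faults so far: 3)
  step 5: ref 3 -> FAULT, evict 6, frames=[1,3,4] (faults so far: 4)
  step 6: ref 1 -> HIT, frames=[1,3,4] (faults so far: 4)
  step 7: ref 2 -> FAULT, evict 3, frames=[1,2,4] (faults so far: 5)
  step 8: ref 1 -> HIT, frames=[1,2,4] (faults so far: 5)
  step 9: ref 4 -> HIT, frames=[1,2,4] (faults so far: 5)
  step 10: ref 4 -> HIT, frames=[1,2,4] (faults so far: 5)
  step 11: ref 1 -> HIT, frames=[1,2,4] (faults so far: 5)
  step 12: ref 3 -> FAULT, evict 1, frames=[3,2,4] (faults so far: 6)
  Optimal total faults: 6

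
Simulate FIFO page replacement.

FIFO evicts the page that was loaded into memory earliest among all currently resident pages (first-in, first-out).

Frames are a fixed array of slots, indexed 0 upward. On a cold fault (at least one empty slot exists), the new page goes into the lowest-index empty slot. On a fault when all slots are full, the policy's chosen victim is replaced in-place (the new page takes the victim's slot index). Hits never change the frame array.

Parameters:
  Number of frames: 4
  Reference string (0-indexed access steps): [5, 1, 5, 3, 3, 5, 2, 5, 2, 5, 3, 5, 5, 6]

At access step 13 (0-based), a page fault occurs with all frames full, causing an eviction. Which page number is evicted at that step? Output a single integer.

Step 0: ref 5 -> FAULT, frames=[5,-,-,-]
Step 1: ref 1 -> FAULT, frames=[5,1,-,-]
Step 2: ref 5 -> HIT, frames=[5,1,-,-]
Step 3: ref 3 -> FAULT, frames=[5,1,3,-]
Step 4: ref 3 -> HIT, frames=[5,1,3,-]
Step 5: ref 5 -> HIT, frames=[5,1,3,-]
Step 6: ref 2 -> FAULT, frames=[5,1,3,2]
Step 7: ref 5 -> HIT, frames=[5,1,3,2]
Step 8: ref 2 -> HIT, frames=[5,1,3,2]
Step 9: ref 5 -> HIT, frames=[5,1,3,2]
Step 10: ref 3 -> HIT, frames=[5,1,3,2]
Step 11: ref 5 -> HIT, frames=[5,1,3,2]
Step 12: ref 5 -> HIT, frames=[5,1,3,2]
Step 13: ref 6 -> FAULT, evict 5, frames=[6,1,3,2]
At step 13: evicted page 5

Answer: 5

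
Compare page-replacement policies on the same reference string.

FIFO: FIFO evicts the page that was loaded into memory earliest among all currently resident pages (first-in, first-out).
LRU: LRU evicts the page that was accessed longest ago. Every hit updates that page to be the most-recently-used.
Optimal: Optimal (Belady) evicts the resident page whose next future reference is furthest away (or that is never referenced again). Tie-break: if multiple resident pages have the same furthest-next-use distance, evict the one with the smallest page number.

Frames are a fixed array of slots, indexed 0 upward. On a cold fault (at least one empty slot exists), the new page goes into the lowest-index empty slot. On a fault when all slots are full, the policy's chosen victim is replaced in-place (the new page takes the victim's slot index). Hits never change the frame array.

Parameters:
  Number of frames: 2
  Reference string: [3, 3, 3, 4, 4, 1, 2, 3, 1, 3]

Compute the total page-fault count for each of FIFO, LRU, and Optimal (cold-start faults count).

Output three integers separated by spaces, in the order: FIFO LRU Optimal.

Answer: 6 6 5

Derivation:
--- FIFO ---
  step 0: ref 3 -> FAULT, frames=[3,-] (faults so far: 1)
  step 1: ref 3 -> HIT, frames=[3,-] (faults so far: 1)
  step 2: ref 3 -> HIT, frames=[3,-] (faults so far: 1)
  step 3: ref 4 -> FAULT, frames=[3,4] (faults so far: 2)
  step 4: ref 4 -> HIT, frames=[3,4] (faults so far: 2)
  step 5: ref 1 -> FAULT, evict 3, frames=[1,4] (faults so far: 3)
  step 6: ref 2 -> FAULT, evict 4, frames=[1,2] (faults so far: 4)
  step 7: ref 3 -> FAULT, evict 1, frames=[3,2] (faults so far: 5)
  step 8: ref 1 -> FAULT, evict 2, frames=[3,1] (faults so far: 6)
  step 9: ref 3 -> HIT, frames=[3,1] (faults so far: 6)
  FIFO total faults: 6
--- LRU ---
  step 0: ref 3 -> FAULT, frames=[3,-] (faults so far: 1)
  step 1: ref 3 -> HIT, frames=[3,-] (faults so far: 1)
  step 2: ref 3 -> HIT, frames=[3,-] (faults so far: 1)
  step 3: ref 4 -> FAULT, frames=[3,4] (faults so far: 2)
  step 4: ref 4 -> HIT, frames=[3,4] (faults so far: 2)
  step 5: ref 1 -> FAULT, evict 3, frames=[1,4] (faults so far: 3)
  step 6: ref 2 -> FAULT, evict 4, frames=[1,2] (faults so far: 4)
  step 7: ref 3 -> FAULT, evict 1, frames=[3,2] (faults so far: 5)
  step 8: ref 1 -> FAULT, evict 2, frames=[3,1] (faults so far: 6)
  step 9: ref 3 -> HIT, frames=[3,1] (faults so far: 6)
  LRU total faults: 6
--- Optimal ---
  step 0: ref 3 -> FAULT, frames=[3,-] (faults so far: 1)
  step 1: ref 3 -> HIT, frames=[3,-] (faults so far: 1)
  step 2: ref 3 -> HIT, frames=[3,-] (faults so far: 1)
  step 3: ref 4 -> FAULT, frames=[3,4] (faults so far: 2)
  step 4: ref 4 -> HIT, frames=[3,4] (faults so far: 2)
  step 5: ref 1 -> FAULT, evict 4, frames=[3,1] (faults so far: 3)
  step 6: ref 2 -> FAULT, evict 1, frames=[3,2] (faults so far: 4)
  step 7: ref 3 -> HIT, frames=[3,2] (faults so far: 4)
  step 8: ref 1 -> FAULT, evict 2, frames=[3,1] (faults so far: 5)
  step 9: ref 3 -> HIT, frames=[3,1] (faults so far: 5)
  Optimal total faults: 5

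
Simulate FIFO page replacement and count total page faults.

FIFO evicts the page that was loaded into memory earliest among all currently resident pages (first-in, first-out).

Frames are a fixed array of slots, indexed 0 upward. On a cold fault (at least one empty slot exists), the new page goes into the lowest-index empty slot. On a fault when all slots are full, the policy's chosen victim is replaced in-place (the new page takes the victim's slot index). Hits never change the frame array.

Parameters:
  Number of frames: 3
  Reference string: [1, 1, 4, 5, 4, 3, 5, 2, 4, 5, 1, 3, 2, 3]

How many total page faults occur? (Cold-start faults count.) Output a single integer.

Answer: 10

Derivation:
Step 0: ref 1 → FAULT, frames=[1,-,-]
Step 1: ref 1 → HIT, frames=[1,-,-]
Step 2: ref 4 → FAULT, frames=[1,4,-]
Step 3: ref 5 → FAULT, frames=[1,4,5]
Step 4: ref 4 → HIT, frames=[1,4,5]
Step 5: ref 3 → FAULT (evict 1), frames=[3,4,5]
Step 6: ref 5 → HIT, frames=[3,4,5]
Step 7: ref 2 → FAULT (evict 4), frames=[3,2,5]
Step 8: ref 4 → FAULT (evict 5), frames=[3,2,4]
Step 9: ref 5 → FAULT (evict 3), frames=[5,2,4]
Step 10: ref 1 → FAULT (evict 2), frames=[5,1,4]
Step 11: ref 3 → FAULT (evict 4), frames=[5,1,3]
Step 12: ref 2 → FAULT (evict 5), frames=[2,1,3]
Step 13: ref 3 → HIT, frames=[2,1,3]
Total faults: 10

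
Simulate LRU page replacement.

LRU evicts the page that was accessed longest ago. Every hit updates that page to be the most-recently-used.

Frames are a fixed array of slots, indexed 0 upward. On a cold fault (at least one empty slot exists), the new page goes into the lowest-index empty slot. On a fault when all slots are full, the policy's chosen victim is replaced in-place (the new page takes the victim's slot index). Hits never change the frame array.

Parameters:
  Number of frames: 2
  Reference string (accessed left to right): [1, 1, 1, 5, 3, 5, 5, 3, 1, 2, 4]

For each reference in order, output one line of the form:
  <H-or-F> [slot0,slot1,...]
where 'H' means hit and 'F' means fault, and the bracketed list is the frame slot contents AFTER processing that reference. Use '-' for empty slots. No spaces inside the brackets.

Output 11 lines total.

F [1,-]
H [1,-]
H [1,-]
F [1,5]
F [3,5]
H [3,5]
H [3,5]
H [3,5]
F [3,1]
F [2,1]
F [2,4]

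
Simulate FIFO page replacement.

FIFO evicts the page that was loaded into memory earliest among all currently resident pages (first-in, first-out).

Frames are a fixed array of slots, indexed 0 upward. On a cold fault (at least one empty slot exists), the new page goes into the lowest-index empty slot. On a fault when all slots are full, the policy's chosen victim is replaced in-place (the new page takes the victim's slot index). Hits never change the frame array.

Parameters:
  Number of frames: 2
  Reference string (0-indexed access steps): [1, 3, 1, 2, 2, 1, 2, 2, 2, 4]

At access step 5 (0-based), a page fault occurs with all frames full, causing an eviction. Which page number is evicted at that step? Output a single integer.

Answer: 3

Derivation:
Step 0: ref 1 -> FAULT, frames=[1,-]
Step 1: ref 3 -> FAULT, frames=[1,3]
Step 2: ref 1 -> HIT, frames=[1,3]
Step 3: ref 2 -> FAULT, evict 1, frames=[2,3]
Step 4: ref 2 -> HIT, frames=[2,3]
Step 5: ref 1 -> FAULT, evict 3, frames=[2,1]
At step 5: evicted page 3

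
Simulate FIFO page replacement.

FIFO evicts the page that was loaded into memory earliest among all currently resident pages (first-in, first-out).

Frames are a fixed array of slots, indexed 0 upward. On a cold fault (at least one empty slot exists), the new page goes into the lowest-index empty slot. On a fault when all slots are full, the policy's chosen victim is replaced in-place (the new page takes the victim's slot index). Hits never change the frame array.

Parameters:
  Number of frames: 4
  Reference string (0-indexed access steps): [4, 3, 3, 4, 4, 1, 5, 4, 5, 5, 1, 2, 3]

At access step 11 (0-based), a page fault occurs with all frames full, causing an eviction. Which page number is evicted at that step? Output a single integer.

Answer: 4

Derivation:
Step 0: ref 4 -> FAULT, frames=[4,-,-,-]
Step 1: ref 3 -> FAULT, frames=[4,3,-,-]
Step 2: ref 3 -> HIT, frames=[4,3,-,-]
Step 3: ref 4 -> HIT, frames=[4,3,-,-]
Step 4: ref 4 -> HIT, frames=[4,3,-,-]
Step 5: ref 1 -> FAULT, frames=[4,3,1,-]
Step 6: ref 5 -> FAULT, frames=[4,3,1,5]
Step 7: ref 4 -> HIT, frames=[4,3,1,5]
Step 8: ref 5 -> HIT, frames=[4,3,1,5]
Step 9: ref 5 -> HIT, frames=[4,3,1,5]
Step 10: ref 1 -> HIT, frames=[4,3,1,5]
Step 11: ref 2 -> FAULT, evict 4, frames=[2,3,1,5]
At step 11: evicted page 4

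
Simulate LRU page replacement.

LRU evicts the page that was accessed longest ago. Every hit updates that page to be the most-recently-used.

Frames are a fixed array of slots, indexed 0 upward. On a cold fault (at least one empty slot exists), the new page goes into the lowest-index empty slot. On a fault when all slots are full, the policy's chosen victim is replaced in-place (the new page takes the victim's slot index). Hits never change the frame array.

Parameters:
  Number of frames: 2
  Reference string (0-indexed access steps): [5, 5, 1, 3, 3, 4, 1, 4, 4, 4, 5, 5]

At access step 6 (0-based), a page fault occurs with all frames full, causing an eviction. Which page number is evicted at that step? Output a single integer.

Answer: 3

Derivation:
Step 0: ref 5 -> FAULT, frames=[5,-]
Step 1: ref 5 -> HIT, frames=[5,-]
Step 2: ref 1 -> FAULT, frames=[5,1]
Step 3: ref 3 -> FAULT, evict 5, frames=[3,1]
Step 4: ref 3 -> HIT, frames=[3,1]
Step 5: ref 4 -> FAULT, evict 1, frames=[3,4]
Step 6: ref 1 -> FAULT, evict 3, frames=[1,4]
At step 6: evicted page 3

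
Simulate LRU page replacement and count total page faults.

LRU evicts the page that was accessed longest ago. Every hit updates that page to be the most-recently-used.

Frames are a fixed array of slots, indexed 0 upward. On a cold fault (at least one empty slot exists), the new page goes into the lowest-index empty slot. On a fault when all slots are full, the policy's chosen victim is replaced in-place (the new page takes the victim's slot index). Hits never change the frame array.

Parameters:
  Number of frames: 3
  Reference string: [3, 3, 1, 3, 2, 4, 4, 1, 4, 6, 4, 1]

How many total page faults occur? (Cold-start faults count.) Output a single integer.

Step 0: ref 3 → FAULT, frames=[3,-,-]
Step 1: ref 3 → HIT, frames=[3,-,-]
Step 2: ref 1 → FAULT, frames=[3,1,-]
Step 3: ref 3 → HIT, frames=[3,1,-]
Step 4: ref 2 → FAULT, frames=[3,1,2]
Step 5: ref 4 → FAULT (evict 1), frames=[3,4,2]
Step 6: ref 4 → HIT, frames=[3,4,2]
Step 7: ref 1 → FAULT (evict 3), frames=[1,4,2]
Step 8: ref 4 → HIT, frames=[1,4,2]
Step 9: ref 6 → FAULT (evict 2), frames=[1,4,6]
Step 10: ref 4 → HIT, frames=[1,4,6]
Step 11: ref 1 → HIT, frames=[1,4,6]
Total faults: 6

Answer: 6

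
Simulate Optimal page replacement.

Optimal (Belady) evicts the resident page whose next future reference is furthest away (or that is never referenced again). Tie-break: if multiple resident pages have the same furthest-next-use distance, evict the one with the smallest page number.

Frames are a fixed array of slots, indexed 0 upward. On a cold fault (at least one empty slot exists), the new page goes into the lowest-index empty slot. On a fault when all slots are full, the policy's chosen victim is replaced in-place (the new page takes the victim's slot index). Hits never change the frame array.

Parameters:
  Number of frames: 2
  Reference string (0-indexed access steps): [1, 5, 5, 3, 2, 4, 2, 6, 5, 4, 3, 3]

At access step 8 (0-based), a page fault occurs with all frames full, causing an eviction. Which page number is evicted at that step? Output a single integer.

Step 0: ref 1 -> FAULT, frames=[1,-]
Step 1: ref 5 -> FAULT, frames=[1,5]
Step 2: ref 5 -> HIT, frames=[1,5]
Step 3: ref 3 -> FAULT, evict 1, frames=[3,5]
Step 4: ref 2 -> FAULT, evict 3, frames=[2,5]
Step 5: ref 4 -> FAULT, evict 5, frames=[2,4]
Step 6: ref 2 -> HIT, frames=[2,4]
Step 7: ref 6 -> FAULT, evict 2, frames=[6,4]
Step 8: ref 5 -> FAULT, evict 6, frames=[5,4]
At step 8: evicted page 6

Answer: 6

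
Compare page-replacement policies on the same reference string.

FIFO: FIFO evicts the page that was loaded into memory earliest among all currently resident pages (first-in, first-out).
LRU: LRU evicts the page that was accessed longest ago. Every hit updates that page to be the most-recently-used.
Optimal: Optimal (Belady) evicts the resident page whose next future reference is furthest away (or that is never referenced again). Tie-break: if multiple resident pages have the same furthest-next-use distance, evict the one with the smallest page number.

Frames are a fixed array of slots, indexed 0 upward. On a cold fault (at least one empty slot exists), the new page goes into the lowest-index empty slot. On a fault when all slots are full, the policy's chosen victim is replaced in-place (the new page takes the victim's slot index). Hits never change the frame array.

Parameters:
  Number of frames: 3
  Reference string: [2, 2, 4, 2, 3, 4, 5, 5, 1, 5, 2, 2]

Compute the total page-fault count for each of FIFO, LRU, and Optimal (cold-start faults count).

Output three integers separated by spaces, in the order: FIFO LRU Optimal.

--- FIFO ---
  step 0: ref 2 -> FAULT, frames=[2,-,-] (faults so far: 1)
  step 1: ref 2 -> HIT, frames=[2,-,-] (faults so far: 1)
  step 2: ref 4 -> FAULT, frames=[2,4,-] (faults so far: 2)
  step 3: ref 2 -> HIT, frames=[2,4,-] (faults so far: 2)
  step 4: ref 3 -> FAULT, frames=[2,4,3] (faults so far: 3)
  step 5: ref 4 -> HIT, frames=[2,4,3] (faults so far: 3)
  step 6: ref 5 -> FAULT, evict 2, frames=[5,4,3] (faults so far: 4)
  step 7: ref 5 -> HIT, frames=[5,4,3] (faults so far: 4)
  step 8: ref 1 -> FAULT, evict 4, frames=[5,1,3] (faults so far: 5)
  step 9: ref 5 -> HIT, frames=[5,1,3] (faults so far: 5)
  step 10: ref 2 -> FAULT, evict 3, frames=[5,1,2] (faults so far: 6)
  step 11: ref 2 -> HIT, frames=[5,1,2] (faults so far: 6)
  FIFO total faults: 6
--- LRU ---
  step 0: ref 2 -> FAULT, frames=[2,-,-] (faults so far: 1)
  step 1: ref 2 -> HIT, frames=[2,-,-] (faults so far: 1)
  step 2: ref 4 -> FAULT, frames=[2,4,-] (faults so far: 2)
  step 3: ref 2 -> HIT, frames=[2,4,-] (faults so far: 2)
  step 4: ref 3 -> FAULT, frames=[2,4,3] (faults so far: 3)
  step 5: ref 4 -> HIT, frames=[2,4,3] (faults so far: 3)
  step 6: ref 5 -> FAULT, evict 2, frames=[5,4,3] (faults so far: 4)
  step 7: ref 5 -> HIT, frames=[5,4,3] (faults so far: 4)
  step 8: ref 1 -> FAULT, evict 3, frames=[5,4,1] (faults so far: 5)
  step 9: ref 5 -> HIT, frames=[5,4,1] (faults so far: 5)
  step 10: ref 2 -> FAULT, evict 4, frames=[5,2,1] (faults so far: 6)
  step 11: ref 2 -> HIT, frames=[5,2,1] (faults so far: 6)
  LRU total faults: 6
--- Optimal ---
  step 0: ref 2 -> FAULT, frames=[2,-,-] (faults so far: 1)
  step 1: ref 2 -> HIT, frames=[2,-,-] (faults so far: 1)
  step 2: ref 4 -> FAULT, frames=[2,4,-] (faults so far: 2)
  step 3: ref 2 -> HIT, frames=[2,4,-] (faults so far: 2)
  step 4: ref 3 -> FAULT, frames=[2,4,3] (faults so far: 3)
  step 5: ref 4 -> HIT, frames=[2,4,3] (faults so far: 3)
  step 6: ref 5 -> FAULT, evict 3, frames=[2,4,5] (faults so far: 4)
  step 7: ref 5 -> HIT, frames=[2,4,5] (faults so far: 4)
  step 8: ref 1 -> FAULT, evict 4, frames=[2,1,5] (faults so far: 5)
  step 9: ref 5 -> HIT, frames=[2,1,5] (faults so far: 5)
  step 10: ref 2 -> HIT, frames=[2,1,5] (faults so far: 5)
  step 11: ref 2 -> HIT, frames=[2,1,5] (faults so far: 5)
  Optimal total faults: 5

Answer: 6 6 5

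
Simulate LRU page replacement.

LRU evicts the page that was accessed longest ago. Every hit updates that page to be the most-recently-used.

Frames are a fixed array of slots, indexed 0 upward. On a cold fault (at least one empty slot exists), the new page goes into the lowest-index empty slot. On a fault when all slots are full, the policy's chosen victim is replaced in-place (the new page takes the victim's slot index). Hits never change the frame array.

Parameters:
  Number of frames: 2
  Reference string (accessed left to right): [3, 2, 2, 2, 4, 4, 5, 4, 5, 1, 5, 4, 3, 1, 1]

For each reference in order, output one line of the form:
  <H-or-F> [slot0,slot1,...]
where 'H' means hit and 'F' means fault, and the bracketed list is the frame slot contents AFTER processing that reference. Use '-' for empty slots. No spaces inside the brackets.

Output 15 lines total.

F [3,-]
F [3,2]
H [3,2]
H [3,2]
F [4,2]
H [4,2]
F [4,5]
H [4,5]
H [4,5]
F [1,5]
H [1,5]
F [4,5]
F [4,3]
F [1,3]
H [1,3]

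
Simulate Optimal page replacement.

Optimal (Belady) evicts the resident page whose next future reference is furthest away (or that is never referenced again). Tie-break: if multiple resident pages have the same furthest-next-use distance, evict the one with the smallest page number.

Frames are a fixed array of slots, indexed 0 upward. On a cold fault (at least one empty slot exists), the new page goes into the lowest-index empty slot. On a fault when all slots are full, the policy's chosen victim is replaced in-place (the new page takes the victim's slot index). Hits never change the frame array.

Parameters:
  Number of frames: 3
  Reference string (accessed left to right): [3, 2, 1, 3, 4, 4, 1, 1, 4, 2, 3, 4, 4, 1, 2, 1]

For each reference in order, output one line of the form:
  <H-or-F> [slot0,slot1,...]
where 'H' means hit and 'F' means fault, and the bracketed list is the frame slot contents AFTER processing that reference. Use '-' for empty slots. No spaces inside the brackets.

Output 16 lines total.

F [3,-,-]
F [3,2,-]
F [3,2,1]
H [3,2,1]
F [4,2,1]
H [4,2,1]
H [4,2,1]
H [4,2,1]
H [4,2,1]
H [4,2,1]
F [4,3,1]
H [4,3,1]
H [4,3,1]
H [4,3,1]
F [4,2,1]
H [4,2,1]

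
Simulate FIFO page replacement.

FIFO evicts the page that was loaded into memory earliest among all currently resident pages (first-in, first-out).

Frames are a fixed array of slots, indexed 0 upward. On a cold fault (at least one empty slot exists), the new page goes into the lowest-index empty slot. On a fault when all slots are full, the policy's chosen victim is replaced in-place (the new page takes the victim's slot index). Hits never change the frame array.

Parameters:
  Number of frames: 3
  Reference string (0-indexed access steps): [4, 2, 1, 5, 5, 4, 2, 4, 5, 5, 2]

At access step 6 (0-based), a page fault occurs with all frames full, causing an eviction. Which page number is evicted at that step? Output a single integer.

Step 0: ref 4 -> FAULT, frames=[4,-,-]
Step 1: ref 2 -> FAULT, frames=[4,2,-]
Step 2: ref 1 -> FAULT, frames=[4,2,1]
Step 3: ref 5 -> FAULT, evict 4, frames=[5,2,1]
Step 4: ref 5 -> HIT, frames=[5,2,1]
Step 5: ref 4 -> FAULT, evict 2, frames=[5,4,1]
Step 6: ref 2 -> FAULT, evict 1, frames=[5,4,2]
At step 6: evicted page 1

Answer: 1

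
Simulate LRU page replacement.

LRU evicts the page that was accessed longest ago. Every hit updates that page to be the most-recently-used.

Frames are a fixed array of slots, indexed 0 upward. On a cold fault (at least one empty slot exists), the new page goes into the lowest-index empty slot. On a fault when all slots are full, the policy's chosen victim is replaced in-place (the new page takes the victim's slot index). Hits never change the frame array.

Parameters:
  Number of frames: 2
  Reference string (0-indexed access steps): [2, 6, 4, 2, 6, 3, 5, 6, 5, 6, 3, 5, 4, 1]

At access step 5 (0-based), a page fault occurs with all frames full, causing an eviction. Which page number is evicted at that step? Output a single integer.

Step 0: ref 2 -> FAULT, frames=[2,-]
Step 1: ref 6 -> FAULT, frames=[2,6]
Step 2: ref 4 -> FAULT, evict 2, frames=[4,6]
Step 3: ref 2 -> FAULT, evict 6, frames=[4,2]
Step 4: ref 6 -> FAULT, evict 4, frames=[6,2]
Step 5: ref 3 -> FAULT, evict 2, frames=[6,3]
At step 5: evicted page 2

Answer: 2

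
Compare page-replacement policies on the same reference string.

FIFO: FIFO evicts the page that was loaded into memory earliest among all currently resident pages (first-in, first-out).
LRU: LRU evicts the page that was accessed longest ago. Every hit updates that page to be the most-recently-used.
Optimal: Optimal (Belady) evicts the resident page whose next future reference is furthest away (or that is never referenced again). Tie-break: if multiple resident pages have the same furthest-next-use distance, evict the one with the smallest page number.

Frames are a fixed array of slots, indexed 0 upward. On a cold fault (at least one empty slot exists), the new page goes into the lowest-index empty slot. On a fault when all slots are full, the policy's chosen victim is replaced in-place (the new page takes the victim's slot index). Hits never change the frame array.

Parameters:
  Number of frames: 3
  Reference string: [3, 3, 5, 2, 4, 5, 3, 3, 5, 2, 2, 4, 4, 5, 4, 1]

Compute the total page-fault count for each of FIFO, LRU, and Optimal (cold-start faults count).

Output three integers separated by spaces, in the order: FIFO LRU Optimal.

Answer: 9 8 6

Derivation:
--- FIFO ---
  step 0: ref 3 -> FAULT, frames=[3,-,-] (faults so far: 1)
  step 1: ref 3 -> HIT, frames=[3,-,-] (faults so far: 1)
  step 2: ref 5 -> FAULT, frames=[3,5,-] (faults so far: 2)
  step 3: ref 2 -> FAULT, frames=[3,5,2] (faults so far: 3)
  step 4: ref 4 -> FAULT, evict 3, frames=[4,5,2] (faults so far: 4)
  step 5: ref 5 -> HIT, frames=[4,5,2] (faults so far: 4)
  step 6: ref 3 -> FAULT, evict 5, frames=[4,3,2] (faults so far: 5)
  step 7: ref 3 -> HIT, frames=[4,3,2] (faults so far: 5)
  step 8: ref 5 -> FAULT, evict 2, frames=[4,3,5] (faults so far: 6)
  step 9: ref 2 -> FAULT, evict 4, frames=[2,3,5] (faults so far: 7)
  step 10: ref 2 -> HIT, frames=[2,3,5] (faults so far: 7)
  step 11: ref 4 -> FAULT, evict 3, frames=[2,4,5] (faults so far: 8)
  step 12: ref 4 -> HIT, frames=[2,4,5] (faults so far: 8)
  step 13: ref 5 -> HIT, frames=[2,4,5] (faults so far: 8)
  step 14: ref 4 -> HIT, frames=[2,4,5] (faults so far: 8)
  step 15: ref 1 -> FAULT, evict 5, frames=[2,4,1] (faults so far: 9)
  FIFO total faults: 9
--- LRU ---
  step 0: ref 3 -> FAULT, frames=[3,-,-] (faults so far: 1)
  step 1: ref 3 -> HIT, frames=[3,-,-] (faults so far: 1)
  step 2: ref 5 -> FAULT, frames=[3,5,-] (faults so far: 2)
  step 3: ref 2 -> FAULT, frames=[3,5,2] (faults so far: 3)
  step 4: ref 4 -> FAULT, evict 3, frames=[4,5,2] (faults so far: 4)
  step 5: ref 5 -> HIT, frames=[4,5,2] (faults so far: 4)
  step 6: ref 3 -> FAULT, evict 2, frames=[4,5,3] (faults so far: 5)
  step 7: ref 3 -> HIT, frames=[4,5,3] (faults so far: 5)
  step 8: ref 5 -> HIT, frames=[4,5,3] (faults so far: 5)
  step 9: ref 2 -> FAULT, evict 4, frames=[2,5,3] (faults so far: 6)
  step 10: ref 2 -> HIT, frames=[2,5,3] (faults so far: 6)
  step 11: ref 4 -> FAULT, evict 3, frames=[2,5,4] (faults so far: 7)
  step 12: ref 4 -> HIT, frames=[2,5,4] (faults so far: 7)
  step 13: ref 5 -> HIT, frames=[2,5,4] (faults so far: 7)
  step 14: ref 4 -> HIT, frames=[2,5,4] (faults so far: 7)
  step 15: ref 1 -> FAULT, evict 2, frames=[1,5,4] (faults so far: 8)
  LRU total faults: 8
--- Optimal ---
  step 0: ref 3 -> FAULT, frames=[3,-,-] (faults so far: 1)
  step 1: ref 3 -> HIT, frames=[3,-,-] (faults so far: 1)
  step 2: ref 5 -> FAULT, frames=[3,5,-] (faults so far: 2)
  step 3: ref 2 -> FAULT, frames=[3,5,2] (faults so far: 3)
  step 4: ref 4 -> FAULT, evict 2, frames=[3,5,4] (faults so far: 4)
  step 5: ref 5 -> HIT, frames=[3,5,4] (faults so far: 4)
  step 6: ref 3 -> HIT, frames=[3,5,4] (faults so far: 4)
  step 7: ref 3 -> HIT, frames=[3,5,4] (faults so far: 4)
  step 8: ref 5 -> HIT, frames=[3,5,4] (faults so far: 4)
  step 9: ref 2 -> FAULT, evict 3, frames=[2,5,4] (faults so far: 5)
  step 10: ref 2 -> HIT, frames=[2,5,4] (faults so far: 5)
  step 11: ref 4 -> HIT, frames=[2,5,4] (faults so far: 5)
  step 12: ref 4 -> HIT, frames=[2,5,4] (faults so far: 5)
  step 13: ref 5 -> HIT, frames=[2,5,4] (faults so far: 5)
  step 14: ref 4 -> HIT, frames=[2,5,4] (faults so far: 5)
  step 15: ref 1 -> FAULT, evict 2, frames=[1,5,4] (faults so far: 6)
  Optimal total faults: 6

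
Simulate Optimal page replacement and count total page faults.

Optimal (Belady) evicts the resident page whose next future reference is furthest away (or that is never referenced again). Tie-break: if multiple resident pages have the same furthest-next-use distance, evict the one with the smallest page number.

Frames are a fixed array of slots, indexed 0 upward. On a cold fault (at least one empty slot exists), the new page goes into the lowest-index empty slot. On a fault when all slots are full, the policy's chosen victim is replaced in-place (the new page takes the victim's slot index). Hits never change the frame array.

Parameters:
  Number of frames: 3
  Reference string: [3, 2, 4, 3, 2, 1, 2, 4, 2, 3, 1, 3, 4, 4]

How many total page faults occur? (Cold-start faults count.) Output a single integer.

Answer: 5

Derivation:
Step 0: ref 3 → FAULT, frames=[3,-,-]
Step 1: ref 2 → FAULT, frames=[3,2,-]
Step 2: ref 4 → FAULT, frames=[3,2,4]
Step 3: ref 3 → HIT, frames=[3,2,4]
Step 4: ref 2 → HIT, frames=[3,2,4]
Step 5: ref 1 → FAULT (evict 3), frames=[1,2,4]
Step 6: ref 2 → HIT, frames=[1,2,4]
Step 7: ref 4 → HIT, frames=[1,2,4]
Step 8: ref 2 → HIT, frames=[1,2,4]
Step 9: ref 3 → FAULT (evict 2), frames=[1,3,4]
Step 10: ref 1 → HIT, frames=[1,3,4]
Step 11: ref 3 → HIT, frames=[1,3,4]
Step 12: ref 4 → HIT, frames=[1,3,4]
Step 13: ref 4 → HIT, frames=[1,3,4]
Total faults: 5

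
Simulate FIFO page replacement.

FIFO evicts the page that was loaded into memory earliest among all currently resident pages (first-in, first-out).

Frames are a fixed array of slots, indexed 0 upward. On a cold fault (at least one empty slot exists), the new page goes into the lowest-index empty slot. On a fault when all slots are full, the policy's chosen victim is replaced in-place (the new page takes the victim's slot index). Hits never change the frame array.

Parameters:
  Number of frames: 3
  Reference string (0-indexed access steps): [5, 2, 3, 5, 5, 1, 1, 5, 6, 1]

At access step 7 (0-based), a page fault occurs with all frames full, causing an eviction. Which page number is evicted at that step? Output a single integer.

Answer: 2

Derivation:
Step 0: ref 5 -> FAULT, frames=[5,-,-]
Step 1: ref 2 -> FAULT, frames=[5,2,-]
Step 2: ref 3 -> FAULT, frames=[5,2,3]
Step 3: ref 5 -> HIT, frames=[5,2,3]
Step 4: ref 5 -> HIT, frames=[5,2,3]
Step 5: ref 1 -> FAULT, evict 5, frames=[1,2,3]
Step 6: ref 1 -> HIT, frames=[1,2,3]
Step 7: ref 5 -> FAULT, evict 2, frames=[1,5,3]
At step 7: evicted page 2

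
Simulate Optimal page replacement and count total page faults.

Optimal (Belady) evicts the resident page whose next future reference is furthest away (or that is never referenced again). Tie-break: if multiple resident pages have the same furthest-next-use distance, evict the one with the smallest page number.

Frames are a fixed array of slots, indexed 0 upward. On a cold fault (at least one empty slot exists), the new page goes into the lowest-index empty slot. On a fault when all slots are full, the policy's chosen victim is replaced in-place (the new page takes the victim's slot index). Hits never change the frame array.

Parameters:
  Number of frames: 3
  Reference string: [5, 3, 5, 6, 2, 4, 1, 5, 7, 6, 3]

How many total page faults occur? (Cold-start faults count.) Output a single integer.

Answer: 8

Derivation:
Step 0: ref 5 → FAULT, frames=[5,-,-]
Step 1: ref 3 → FAULT, frames=[5,3,-]
Step 2: ref 5 → HIT, frames=[5,3,-]
Step 3: ref 6 → FAULT, frames=[5,3,6]
Step 4: ref 2 → FAULT (evict 3), frames=[5,2,6]
Step 5: ref 4 → FAULT (evict 2), frames=[5,4,6]
Step 6: ref 1 → FAULT (evict 4), frames=[5,1,6]
Step 7: ref 5 → HIT, frames=[5,1,6]
Step 8: ref 7 → FAULT (evict 1), frames=[5,7,6]
Step 9: ref 6 → HIT, frames=[5,7,6]
Step 10: ref 3 → FAULT (evict 5), frames=[3,7,6]
Total faults: 8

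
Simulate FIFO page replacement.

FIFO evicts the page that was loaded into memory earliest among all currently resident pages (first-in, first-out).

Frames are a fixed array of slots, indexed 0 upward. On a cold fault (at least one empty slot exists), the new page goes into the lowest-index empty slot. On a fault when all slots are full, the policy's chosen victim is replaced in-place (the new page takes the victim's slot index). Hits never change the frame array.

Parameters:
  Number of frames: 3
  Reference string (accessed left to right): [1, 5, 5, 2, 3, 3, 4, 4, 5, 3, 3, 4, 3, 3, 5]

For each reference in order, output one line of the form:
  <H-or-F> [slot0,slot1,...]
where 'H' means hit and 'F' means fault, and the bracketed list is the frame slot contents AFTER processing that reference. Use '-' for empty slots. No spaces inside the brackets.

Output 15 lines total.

F [1,-,-]
F [1,5,-]
H [1,5,-]
F [1,5,2]
F [3,5,2]
H [3,5,2]
F [3,4,2]
H [3,4,2]
F [3,4,5]
H [3,4,5]
H [3,4,5]
H [3,4,5]
H [3,4,5]
H [3,4,5]
H [3,4,5]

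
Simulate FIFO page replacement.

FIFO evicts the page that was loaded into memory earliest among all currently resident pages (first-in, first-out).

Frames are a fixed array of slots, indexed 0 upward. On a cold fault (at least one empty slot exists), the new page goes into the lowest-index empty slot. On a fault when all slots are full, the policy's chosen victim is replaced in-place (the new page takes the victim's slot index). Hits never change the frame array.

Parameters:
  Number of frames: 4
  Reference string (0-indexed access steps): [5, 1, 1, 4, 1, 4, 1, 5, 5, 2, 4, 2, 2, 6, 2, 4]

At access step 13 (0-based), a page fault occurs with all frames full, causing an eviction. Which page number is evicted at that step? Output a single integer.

Step 0: ref 5 -> FAULT, frames=[5,-,-,-]
Step 1: ref 1 -> FAULT, frames=[5,1,-,-]
Step 2: ref 1 -> HIT, frames=[5,1,-,-]
Step 3: ref 4 -> FAULT, frames=[5,1,4,-]
Step 4: ref 1 -> HIT, frames=[5,1,4,-]
Step 5: ref 4 -> HIT, frames=[5,1,4,-]
Step 6: ref 1 -> HIT, frames=[5,1,4,-]
Step 7: ref 5 -> HIT, frames=[5,1,4,-]
Step 8: ref 5 -> HIT, frames=[5,1,4,-]
Step 9: ref 2 -> FAULT, frames=[5,1,4,2]
Step 10: ref 4 -> HIT, frames=[5,1,4,2]
Step 11: ref 2 -> HIT, frames=[5,1,4,2]
Step 12: ref 2 -> HIT, frames=[5,1,4,2]
Step 13: ref 6 -> FAULT, evict 5, frames=[6,1,4,2]
At step 13: evicted page 5

Answer: 5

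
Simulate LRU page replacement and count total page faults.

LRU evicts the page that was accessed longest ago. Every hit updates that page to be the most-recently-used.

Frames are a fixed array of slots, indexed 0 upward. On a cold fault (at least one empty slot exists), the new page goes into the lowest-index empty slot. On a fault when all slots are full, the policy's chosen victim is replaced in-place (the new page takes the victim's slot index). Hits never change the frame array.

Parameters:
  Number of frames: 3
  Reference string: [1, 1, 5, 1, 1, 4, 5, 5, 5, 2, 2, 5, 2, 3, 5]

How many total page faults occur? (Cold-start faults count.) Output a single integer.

Answer: 5

Derivation:
Step 0: ref 1 → FAULT, frames=[1,-,-]
Step 1: ref 1 → HIT, frames=[1,-,-]
Step 2: ref 5 → FAULT, frames=[1,5,-]
Step 3: ref 1 → HIT, frames=[1,5,-]
Step 4: ref 1 → HIT, frames=[1,5,-]
Step 5: ref 4 → FAULT, frames=[1,5,4]
Step 6: ref 5 → HIT, frames=[1,5,4]
Step 7: ref 5 → HIT, frames=[1,5,4]
Step 8: ref 5 → HIT, frames=[1,5,4]
Step 9: ref 2 → FAULT (evict 1), frames=[2,5,4]
Step 10: ref 2 → HIT, frames=[2,5,4]
Step 11: ref 5 → HIT, frames=[2,5,4]
Step 12: ref 2 → HIT, frames=[2,5,4]
Step 13: ref 3 → FAULT (evict 4), frames=[2,5,3]
Step 14: ref 5 → HIT, frames=[2,5,3]
Total faults: 5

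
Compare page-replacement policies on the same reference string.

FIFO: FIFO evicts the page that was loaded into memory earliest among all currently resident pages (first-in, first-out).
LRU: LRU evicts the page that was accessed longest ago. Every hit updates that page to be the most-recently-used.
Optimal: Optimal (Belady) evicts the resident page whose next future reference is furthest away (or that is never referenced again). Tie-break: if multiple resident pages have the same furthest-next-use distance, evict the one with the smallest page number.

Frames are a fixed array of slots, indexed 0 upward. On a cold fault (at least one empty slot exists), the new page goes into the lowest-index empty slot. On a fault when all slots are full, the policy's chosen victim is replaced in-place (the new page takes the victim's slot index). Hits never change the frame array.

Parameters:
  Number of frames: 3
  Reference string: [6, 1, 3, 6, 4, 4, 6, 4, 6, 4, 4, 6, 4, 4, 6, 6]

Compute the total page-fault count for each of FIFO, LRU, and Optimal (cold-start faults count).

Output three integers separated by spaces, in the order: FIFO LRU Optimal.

Answer: 5 4 4

Derivation:
--- FIFO ---
  step 0: ref 6 -> FAULT, frames=[6,-,-] (faults so far: 1)
  step 1: ref 1 -> FAULT, frames=[6,1,-] (faults so far: 2)
  step 2: ref 3 -> FAULT, frames=[6,1,3] (faults so far: 3)
  step 3: ref 6 -> HIT, frames=[6,1,3] (faults so far: 3)
  step 4: ref 4 -> FAULT, evict 6, frames=[4,1,3] (faults so far: 4)
  step 5: ref 4 -> HIT, frames=[4,1,3] (faults so far: 4)
  step 6: ref 6 -> FAULT, evict 1, frames=[4,6,3] (faults so far: 5)
  step 7: ref 4 -> HIT, frames=[4,6,3] (faults so far: 5)
  step 8: ref 6 -> HIT, frames=[4,6,3] (faults so far: 5)
  step 9: ref 4 -> HIT, frames=[4,6,3] (faults so far: 5)
  step 10: ref 4 -> HIT, frames=[4,6,3] (faults so far: 5)
  step 11: ref 6 -> HIT, frames=[4,6,3] (faults so far: 5)
  step 12: ref 4 -> HIT, frames=[4,6,3] (faults so far: 5)
  step 13: ref 4 -> HIT, frames=[4,6,3] (faults so far: 5)
  step 14: ref 6 -> HIT, frames=[4,6,3] (faults so far: 5)
  step 15: ref 6 -> HIT, frames=[4,6,3] (faults so far: 5)
  FIFO total faults: 5
--- LRU ---
  step 0: ref 6 -> FAULT, frames=[6,-,-] (faults so far: 1)
  step 1: ref 1 -> FAULT, frames=[6,1,-] (faults so far: 2)
  step 2: ref 3 -> FAULT, frames=[6,1,3] (faults so far: 3)
  step 3: ref 6 -> HIT, frames=[6,1,3] (faults so far: 3)
  step 4: ref 4 -> FAULT, evict 1, frames=[6,4,3] (faults so far: 4)
  step 5: ref 4 -> HIT, frames=[6,4,3] (faults so far: 4)
  step 6: ref 6 -> HIT, frames=[6,4,3] (faults so far: 4)
  step 7: ref 4 -> HIT, frames=[6,4,3] (faults so far: 4)
  step 8: ref 6 -> HIT, frames=[6,4,3] (faults so far: 4)
  step 9: ref 4 -> HIT, frames=[6,4,3] (faults so far: 4)
  step 10: ref 4 -> HIT, frames=[6,4,3] (faults so far: 4)
  step 11: ref 6 -> HIT, frames=[6,4,3] (faults so far: 4)
  step 12: ref 4 -> HIT, frames=[6,4,3] (faults so far: 4)
  step 13: ref 4 -> HIT, frames=[6,4,3] (faults so far: 4)
  step 14: ref 6 -> HIT, frames=[6,4,3] (faults so far: 4)
  step 15: ref 6 -> HIT, frames=[6,4,3] (faults so far: 4)
  LRU total faults: 4
--- Optimal ---
  step 0: ref 6 -> FAULT, frames=[6,-,-] (faults so far: 1)
  step 1: ref 1 -> FAULT, frames=[6,1,-] (faults so far: 2)
  step 2: ref 3 -> FAULT, frames=[6,1,3] (faults so far: 3)
  step 3: ref 6 -> HIT, frames=[6,1,3] (faults so far: 3)
  step 4: ref 4 -> FAULT, evict 1, frames=[6,4,3] (faults so far: 4)
  step 5: ref 4 -> HIT, frames=[6,4,3] (faults so far: 4)
  step 6: ref 6 -> HIT, frames=[6,4,3] (faults so far: 4)
  step 7: ref 4 -> HIT, frames=[6,4,3] (faults so far: 4)
  step 8: ref 6 -> HIT, frames=[6,4,3] (faults so far: 4)
  step 9: ref 4 -> HIT, frames=[6,4,3] (faults so far: 4)
  step 10: ref 4 -> HIT, frames=[6,4,3] (faults so far: 4)
  step 11: ref 6 -> HIT, frames=[6,4,3] (faults so far: 4)
  step 12: ref 4 -> HIT, frames=[6,4,3] (faults so far: 4)
  step 13: ref 4 -> HIT, frames=[6,4,3] (faults so far: 4)
  step 14: ref 6 -> HIT, frames=[6,4,3] (faults so far: 4)
  step 15: ref 6 -> HIT, frames=[6,4,3] (faults so far: 4)
  Optimal total faults: 4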